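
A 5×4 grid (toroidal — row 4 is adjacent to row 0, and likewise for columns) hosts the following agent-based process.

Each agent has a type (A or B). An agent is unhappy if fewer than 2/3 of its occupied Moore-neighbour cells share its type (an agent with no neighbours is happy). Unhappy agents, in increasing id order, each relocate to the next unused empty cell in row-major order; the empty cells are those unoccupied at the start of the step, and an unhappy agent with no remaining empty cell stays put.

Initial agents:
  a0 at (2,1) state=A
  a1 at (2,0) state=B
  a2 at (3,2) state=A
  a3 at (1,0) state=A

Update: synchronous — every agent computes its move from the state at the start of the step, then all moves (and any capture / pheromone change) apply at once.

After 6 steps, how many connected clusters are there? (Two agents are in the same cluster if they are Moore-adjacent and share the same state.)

t=1: a0@(2,1):A a1@(0,0):B a2@(3,2):A a3@(0,1):A
t=2: a0@(2,1):A a1@(0,2):B a2@(3,2):A a3@(0,3):A
t=3: a0@(2,1):A a1@(0,0):B a2@(3,2):A a3@(0,1):A
t=4: a0@(2,1):A a1@(0,2):B a2@(3,2):A a3@(0,3):A
t=5: a0@(2,1):A a1@(0,0):B a2@(3,2):A a3@(0,1):A
t=6: a0@(2,1):A a1@(0,2):B a2@(3,2):A a3@(0,3):A

3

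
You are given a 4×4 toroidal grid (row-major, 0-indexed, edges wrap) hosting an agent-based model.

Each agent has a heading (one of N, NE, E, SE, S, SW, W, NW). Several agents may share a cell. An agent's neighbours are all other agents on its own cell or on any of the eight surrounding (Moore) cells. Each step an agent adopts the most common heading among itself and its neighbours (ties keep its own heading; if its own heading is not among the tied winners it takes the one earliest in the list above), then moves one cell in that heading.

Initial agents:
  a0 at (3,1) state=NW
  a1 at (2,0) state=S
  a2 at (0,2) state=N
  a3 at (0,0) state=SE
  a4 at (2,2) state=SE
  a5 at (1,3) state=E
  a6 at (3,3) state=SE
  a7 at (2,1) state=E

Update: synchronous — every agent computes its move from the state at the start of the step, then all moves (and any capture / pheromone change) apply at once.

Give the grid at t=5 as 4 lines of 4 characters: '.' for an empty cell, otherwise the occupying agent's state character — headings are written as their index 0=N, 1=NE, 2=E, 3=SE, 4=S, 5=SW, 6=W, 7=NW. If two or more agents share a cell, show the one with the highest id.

t=1: a0@(0,2):SE a1@(2,1):E a2@(3,2):N a3@(1,1):SE a4@(3,3):SE a5@(2,0):SE a6@(0,0):SE a7@(2,2):E
t=2: a0@(1,3):SE a1@(2,2):E a2@(3,3):E a3@(2,2):SE a4@(0,0):SE a5@(3,1):SE a6@(1,1):SE a7@(2,3):E
t=3: a0@(2,0):SE a1@(3,3):SE a2@(3,0):E a3@(3,3):SE a4@(1,1):SE a5@(0,2):SE a6@(2,2):SE a7@(2,0):E
t=4: a0@(3,1):SE a1@(0,0):SE a2@(0,1):SE a3@(0,0):SE a4@(2,2):SE a5@(1,3):SE a6@(3,3):SE a7@(3,1):SE
t=5: a0@(0,2):SE a1@(1,1):SE a2@(1,2):SE a3@(1,1):SE a4@(3,3):SE a5@(2,0):SE a6@(0,0):SE a7@(0,2):SE

3.3.
.33.
3...
...3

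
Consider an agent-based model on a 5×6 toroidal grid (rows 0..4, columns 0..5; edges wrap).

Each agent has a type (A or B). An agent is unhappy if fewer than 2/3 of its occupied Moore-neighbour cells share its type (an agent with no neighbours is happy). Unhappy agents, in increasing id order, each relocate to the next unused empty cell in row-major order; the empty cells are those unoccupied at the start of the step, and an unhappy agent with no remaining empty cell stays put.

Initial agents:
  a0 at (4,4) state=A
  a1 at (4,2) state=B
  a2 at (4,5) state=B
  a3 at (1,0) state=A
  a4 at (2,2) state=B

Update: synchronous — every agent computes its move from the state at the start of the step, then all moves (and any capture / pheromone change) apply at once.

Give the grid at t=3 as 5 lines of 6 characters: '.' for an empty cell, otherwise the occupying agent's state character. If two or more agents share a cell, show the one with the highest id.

AB...B
A.....
..B...
......
......

t=1: a0@(0,0):A a1@(4,2):B a2@(0,1):B a3@(1,0):A a4@(2,2):B
t=2: a0@(0,2):A a1@(4,2):B a2@(0,3):B a3@(0,4):A a4@(2,2):B
t=3: a0@(0,0):A a1@(0,1):B a2@(0,5):B a3@(1,0):A a4@(2,2):B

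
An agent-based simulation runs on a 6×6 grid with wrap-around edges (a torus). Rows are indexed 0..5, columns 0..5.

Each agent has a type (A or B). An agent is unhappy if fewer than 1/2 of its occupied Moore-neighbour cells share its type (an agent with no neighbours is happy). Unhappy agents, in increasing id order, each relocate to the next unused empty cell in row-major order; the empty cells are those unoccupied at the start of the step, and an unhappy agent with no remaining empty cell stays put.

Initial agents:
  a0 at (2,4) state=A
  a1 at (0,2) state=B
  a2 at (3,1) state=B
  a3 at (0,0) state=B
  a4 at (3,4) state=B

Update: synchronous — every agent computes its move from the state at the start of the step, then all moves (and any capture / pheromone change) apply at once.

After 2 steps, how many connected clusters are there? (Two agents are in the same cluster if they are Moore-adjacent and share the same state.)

t=1: a0@(0,1):A a1@(0,2):B a2@(3,1):B a3@(0,0):B a4@(0,3):B
t=2: a0@(0,4):A a1@(0,2):B a2@(3,1):B a3@(0,5):B a4@(0,3):B

4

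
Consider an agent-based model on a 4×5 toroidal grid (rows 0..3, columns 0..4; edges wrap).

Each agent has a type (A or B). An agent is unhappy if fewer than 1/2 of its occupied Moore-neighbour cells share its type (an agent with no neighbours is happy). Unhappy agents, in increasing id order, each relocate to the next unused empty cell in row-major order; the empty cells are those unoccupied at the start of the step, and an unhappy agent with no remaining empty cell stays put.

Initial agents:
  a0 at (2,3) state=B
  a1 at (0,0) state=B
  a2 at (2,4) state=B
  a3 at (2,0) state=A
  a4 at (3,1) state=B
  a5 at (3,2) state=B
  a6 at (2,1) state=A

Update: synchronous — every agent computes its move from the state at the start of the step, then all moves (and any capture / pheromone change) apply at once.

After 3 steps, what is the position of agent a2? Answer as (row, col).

t=1: a0@(2,3):B a1@(0,0):B a2@(2,4):B a3@(0,1):A a4@(3,1):B a5@(3,2):B a6@(0,2):A
t=2: a0@(2,3):B a1@(0,0):B a2@(2,4):B a3@(0,3):A a4@(3,1):B a5@(3,2):B a6@(0,4):A
t=3: (unchanged — steady state)

(2, 4)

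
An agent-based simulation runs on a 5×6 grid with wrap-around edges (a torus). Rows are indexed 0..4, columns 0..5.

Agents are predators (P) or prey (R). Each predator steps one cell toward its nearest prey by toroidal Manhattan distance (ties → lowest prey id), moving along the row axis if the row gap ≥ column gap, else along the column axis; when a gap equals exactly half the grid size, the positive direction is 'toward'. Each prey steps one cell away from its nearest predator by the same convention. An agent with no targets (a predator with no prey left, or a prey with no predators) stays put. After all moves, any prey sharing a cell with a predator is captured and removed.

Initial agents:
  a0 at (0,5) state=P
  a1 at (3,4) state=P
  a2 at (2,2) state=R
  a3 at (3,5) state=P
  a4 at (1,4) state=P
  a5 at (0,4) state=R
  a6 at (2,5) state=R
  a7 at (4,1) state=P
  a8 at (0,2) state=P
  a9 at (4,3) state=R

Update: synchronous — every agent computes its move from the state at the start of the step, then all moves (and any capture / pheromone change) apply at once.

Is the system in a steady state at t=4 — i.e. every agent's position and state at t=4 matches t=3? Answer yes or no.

no

t=1: a0@(0,4):P a1@(4,4):P a2@(3,2):R a3@(2,5):P a4@(0,4):P a5@(0,3):R a6@(1,5):R a7@(4,2):P a8@(1,2):P a9@(0,3):R
t=2: a0@(0,3):P a1@(0,4):P a3@(1,5):P a4@(0,3):P a5@(0,2):R a6@(0,5):R a7@(3,2):P a8@(2,2):P a9@(0,2):R
t=3: a0@(0,2):P a1@(0,5):P a3@(0,5):P a4@(0,2):P a5@(0,1):R a6@(0,0):R a7@(4,2):P a8@(1,2):P a9@(0,1):R
t=4: a0@(0,1):P a1@(0,0):P a3@(0,0):P a4@(0,1):P a7@(0,2):P a8@(0,2):P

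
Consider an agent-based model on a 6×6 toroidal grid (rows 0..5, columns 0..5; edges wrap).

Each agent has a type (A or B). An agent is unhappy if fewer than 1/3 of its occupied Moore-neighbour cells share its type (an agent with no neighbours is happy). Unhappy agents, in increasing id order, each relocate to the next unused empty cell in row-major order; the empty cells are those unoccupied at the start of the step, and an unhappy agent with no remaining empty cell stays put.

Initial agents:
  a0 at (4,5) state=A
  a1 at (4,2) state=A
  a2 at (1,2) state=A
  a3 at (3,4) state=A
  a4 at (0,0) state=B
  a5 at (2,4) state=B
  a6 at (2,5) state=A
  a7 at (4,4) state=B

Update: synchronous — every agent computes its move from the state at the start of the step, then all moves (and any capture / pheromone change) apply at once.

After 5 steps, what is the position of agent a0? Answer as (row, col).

(4, 5)

t=1: a0@(4,5):A a1@(4,2):A a2@(1,2):A a3@(3,4):A a4@(0,0):B a5@(0,1):B a6@(2,5):A a7@(0,2):B
t=2: a0@(4,5):A a1@(4,2):A a2@(0,3):A a3@(3,4):A a4@(0,0):B a5@(0,1):B a6@(2,5):A a7@(0,2):B
t=3: a0@(4,5):A a1@(4,2):A a2@(0,4):A a3@(3,4):A a4@(0,0):B a5@(0,1):B a6@(2,5):A a7@(0,2):B
t=4: (unchanged — steady state)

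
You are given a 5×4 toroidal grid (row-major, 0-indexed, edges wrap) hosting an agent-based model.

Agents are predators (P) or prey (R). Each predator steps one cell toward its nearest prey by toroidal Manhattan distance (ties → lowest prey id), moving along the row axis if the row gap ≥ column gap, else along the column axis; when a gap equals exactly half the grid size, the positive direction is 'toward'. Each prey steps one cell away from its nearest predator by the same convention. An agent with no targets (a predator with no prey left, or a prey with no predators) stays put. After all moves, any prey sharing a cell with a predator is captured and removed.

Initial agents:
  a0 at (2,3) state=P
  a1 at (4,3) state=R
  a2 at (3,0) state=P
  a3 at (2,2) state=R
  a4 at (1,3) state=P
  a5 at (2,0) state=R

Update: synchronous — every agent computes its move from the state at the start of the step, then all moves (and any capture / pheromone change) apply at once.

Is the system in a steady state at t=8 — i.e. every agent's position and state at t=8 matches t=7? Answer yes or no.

yes

t=1: a0@(2,2):P a2@(2,0):P a3@(2,1):R a4@(0,3):P a5@(2,1):R
t=2: a0@(2,1):P a2@(2,1):P a3@(2,0):R a4@(1,3):P a5@(2,0):R
t=3: a0@(2,0):P a2@(2,0):P a4@(2,3):P
t=4: (unchanged — steady state)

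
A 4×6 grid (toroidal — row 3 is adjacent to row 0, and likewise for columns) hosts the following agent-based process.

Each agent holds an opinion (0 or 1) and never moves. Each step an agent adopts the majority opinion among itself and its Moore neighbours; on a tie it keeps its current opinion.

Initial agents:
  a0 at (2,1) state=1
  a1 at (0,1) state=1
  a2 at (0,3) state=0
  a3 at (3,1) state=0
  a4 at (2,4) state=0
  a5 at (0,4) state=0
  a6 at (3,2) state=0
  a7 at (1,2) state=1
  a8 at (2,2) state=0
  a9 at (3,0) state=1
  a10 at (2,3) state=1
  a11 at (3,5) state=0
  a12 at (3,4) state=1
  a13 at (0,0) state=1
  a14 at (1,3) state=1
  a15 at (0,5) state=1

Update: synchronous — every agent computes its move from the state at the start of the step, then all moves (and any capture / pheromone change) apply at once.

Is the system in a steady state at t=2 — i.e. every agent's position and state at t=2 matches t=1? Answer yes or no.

no

t=1: a0@(2,1):1 a1@(0,1):1 a2@(0,3):0 a3@(3,1):1 a4@(2,4):1 a5@(0,4):0 a6@(3,2):0 a7@(1,2):1 a8@(2,2):1 a9@(3,0):1 a10@(2,3):1 a11@(3,5):1 a12@(3,4):0 a13@(0,0):1 a14@(1,3):0 a15@(0,5):1
t=2: a0@(2,1):1 a1@(0,1):1 a2@(0,3):0 a3@(3,1):1 a4@(2,4):1 a5@(0,4):0 a6@(3,2):1 a7@(1,2):1 a8@(2,2):1 a9@(3,0):1 a10@(2,3):1 a11@(3,5):1 a12@(3,4):1 a13@(0,0):1 a14@(1,3):1 a15@(0,5):1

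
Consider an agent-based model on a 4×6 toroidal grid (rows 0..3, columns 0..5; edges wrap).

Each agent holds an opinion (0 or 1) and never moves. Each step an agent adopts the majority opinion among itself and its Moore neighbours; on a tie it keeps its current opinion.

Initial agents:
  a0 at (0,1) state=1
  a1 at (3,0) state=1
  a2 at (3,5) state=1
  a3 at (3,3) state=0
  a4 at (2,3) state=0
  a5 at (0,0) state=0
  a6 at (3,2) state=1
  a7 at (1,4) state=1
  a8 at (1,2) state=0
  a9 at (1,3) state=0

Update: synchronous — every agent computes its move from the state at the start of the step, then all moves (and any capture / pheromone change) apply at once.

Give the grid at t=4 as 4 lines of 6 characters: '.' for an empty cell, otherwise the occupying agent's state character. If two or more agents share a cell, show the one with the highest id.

11....
..000.
...0..
1.10.1

t=1: a0@(0,1):1 a1@(3,0):1 a2@(3,5):1 a3@(3,3):0 a4@(2,3):0 a5@(0,0):1 a6@(3,2):1 a7@(1,4):0 a8@(1,2):0 a9@(1,3):0
t=2: (unchanged — steady state)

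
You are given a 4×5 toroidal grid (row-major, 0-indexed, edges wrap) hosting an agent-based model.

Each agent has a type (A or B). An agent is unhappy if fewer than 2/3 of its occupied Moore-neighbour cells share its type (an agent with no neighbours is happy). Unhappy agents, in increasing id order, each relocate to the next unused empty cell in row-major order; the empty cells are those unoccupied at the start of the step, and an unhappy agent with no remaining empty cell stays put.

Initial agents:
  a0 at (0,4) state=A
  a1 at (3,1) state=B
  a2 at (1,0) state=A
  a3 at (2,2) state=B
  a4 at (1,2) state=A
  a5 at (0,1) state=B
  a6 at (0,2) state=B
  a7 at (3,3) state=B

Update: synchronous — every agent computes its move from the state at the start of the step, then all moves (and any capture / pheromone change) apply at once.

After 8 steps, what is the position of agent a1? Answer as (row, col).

t=1: a0@(0,0):A a1@(3,1):B a2@(0,3):A a3@(2,2):B a4@(1,1):A a5@(1,3):B a6@(0,2):B a7@(3,3):B
t=2: a0@(0,1):A a1@(3,1):B a2@(0,4):A a3@(2,2):B a4@(1,0):A a5@(1,3):B a6@(1,2):B a7@(3,3):B
t=3: a0@(0,0):A a1@(0,2):B a2@(0,3):A a3@(2,2):B a4@(1,0):A a5@(1,3):B a6@(1,2):B a7@(1,1):B
t=4: a0@(0,1):A a1@(0,2):B a2@(0,4):A a3@(2,2):B a4@(1,4):A a5@(1,3):B a6@(1,2):B a7@(2,0):B
t=5: a0@(0,0):A a1@(0,2):B a2@(0,3):A a3@(2,2):B a4@(1,0):A a5@(1,1):B a6@(1,2):B a7@(2,1):B
t=6: a0@(0,1):A a1@(0,2):B a2@(0,4):A a3@(2,2):B a4@(1,3):A a5@(1,1):B a6@(1,2):B a7@(2,1):B
t=7: a0@(0,0):A a1@(0,3):B a2@(0,4):A a3@(2,2):B a4@(1,0):A a5@(1,1):B a6@(1,2):B a7@(2,1):B
t=8: a0@(0,0):A a1@(0,1):B a2@(0,4):A a3@(2,2):B a4@(0,2):A a5@(1,3):B a6@(1,2):B a7@(2,1):B

(0, 1)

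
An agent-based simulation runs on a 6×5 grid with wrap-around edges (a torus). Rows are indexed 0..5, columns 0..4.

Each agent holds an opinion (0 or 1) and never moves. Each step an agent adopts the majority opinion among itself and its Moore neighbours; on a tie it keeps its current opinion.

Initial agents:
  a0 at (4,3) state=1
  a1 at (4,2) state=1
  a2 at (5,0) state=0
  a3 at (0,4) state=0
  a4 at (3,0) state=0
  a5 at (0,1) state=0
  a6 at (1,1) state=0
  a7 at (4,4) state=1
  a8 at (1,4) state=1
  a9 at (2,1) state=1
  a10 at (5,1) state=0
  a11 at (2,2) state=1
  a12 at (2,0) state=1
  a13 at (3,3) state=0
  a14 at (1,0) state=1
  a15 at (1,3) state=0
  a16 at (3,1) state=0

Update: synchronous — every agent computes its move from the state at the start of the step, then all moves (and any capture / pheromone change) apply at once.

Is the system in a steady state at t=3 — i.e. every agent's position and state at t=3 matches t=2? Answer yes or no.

t=1: a0@(4,3):1 a1@(4,2):0 a2@(5,0):0 a3@(0,4):0 a4@(3,0):1 a5@(0,1):0 a6@(1,1):1 a7@(4,4):0 a8@(1,4):1 a9@(2,1):1 a10@(5,1):0 a11@(2,2):0 a12@(2,0):1 a13@(3,3):1 a14@(1,0):1 a15@(1,3):0 a16@(3,1):1
t=2: a0@(4,3):1 a1@(4,2):1 a2@(5,0):0 a3@(0,4):0 a4@(3,0):1 a5@(0,1):0 a6@(1,1):1 a7@(4,4):1 a8@(1,4):1 a9@(2,1):1 a10@(5,1):0 a11@(2,2):1 a12@(2,0):1 a13@(3,3):0 a14@(1,0):1 a15@(1,3):0 a16@(3,1):1
t=3: a0@(4,3):1 a1@(4,2):1 a2@(5,0):0 a3@(0,4):0 a4@(3,0):1 a5@(0,1):0 a6@(1,1):1 a7@(4,4):1 a8@(1,4):1 a9@(2,1):1 a10@(5,1):0 a11@(2,2):1 a12@(2,0):1 a13@(3,3):1 a14@(1,0):1 a15@(1,3):0 a16@(3,1):1

no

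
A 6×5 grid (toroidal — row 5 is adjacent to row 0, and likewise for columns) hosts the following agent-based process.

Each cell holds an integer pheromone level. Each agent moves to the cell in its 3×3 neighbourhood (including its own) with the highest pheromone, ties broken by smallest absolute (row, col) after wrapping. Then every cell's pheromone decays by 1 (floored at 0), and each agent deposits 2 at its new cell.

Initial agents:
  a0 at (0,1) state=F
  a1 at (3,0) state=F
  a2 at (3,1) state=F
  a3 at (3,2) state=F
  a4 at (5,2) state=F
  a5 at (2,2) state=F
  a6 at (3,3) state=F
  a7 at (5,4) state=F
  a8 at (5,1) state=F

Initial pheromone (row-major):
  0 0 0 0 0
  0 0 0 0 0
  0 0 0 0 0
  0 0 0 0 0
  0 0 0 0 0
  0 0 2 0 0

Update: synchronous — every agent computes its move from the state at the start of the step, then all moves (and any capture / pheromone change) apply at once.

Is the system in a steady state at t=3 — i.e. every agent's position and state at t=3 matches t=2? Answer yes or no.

no

t=1: a0@(5,2) a1@(2,0) a2@(2,0) a3@(2,1) a4@(5,2) a5@(1,1) a6@(2,2) a7@(0,0) a8@(5,2) | pheromone: 2 0 0 0 0 / 0 2 0 0 0 / 4 2 2 0 0 / 0 0 0 0 0 / 0 0 0 0 0 / 0 0 7 0 0
t=2: a0@(5,2) a1@(2,0) a2@(2,0) a3@(2,0) a4@(5,2) a5@(2,0) a6@(1,1) a7@(0,0) a8@(5,2) | pheromone: 3 0 0 0 0 / 0 3 0 0 0 / 11 1 1 0 0 / 0 0 0 0 0 / 0 0 0 0 0 / 0 0 12 0 0
t=3: a0@(5,2) a1@(2,0) a2@(2,0) a3@(2,0) a4@(5,2) a5@(2,0) a6@(2,0) a7@(0,0) a8@(5,2) | pheromone: 4 0 0 0 0 / 0 2 0 0 0 / 20 0 0 0 0 / 0 0 0 0 0 / 0 0 0 0 0 / 0 0 17 0 0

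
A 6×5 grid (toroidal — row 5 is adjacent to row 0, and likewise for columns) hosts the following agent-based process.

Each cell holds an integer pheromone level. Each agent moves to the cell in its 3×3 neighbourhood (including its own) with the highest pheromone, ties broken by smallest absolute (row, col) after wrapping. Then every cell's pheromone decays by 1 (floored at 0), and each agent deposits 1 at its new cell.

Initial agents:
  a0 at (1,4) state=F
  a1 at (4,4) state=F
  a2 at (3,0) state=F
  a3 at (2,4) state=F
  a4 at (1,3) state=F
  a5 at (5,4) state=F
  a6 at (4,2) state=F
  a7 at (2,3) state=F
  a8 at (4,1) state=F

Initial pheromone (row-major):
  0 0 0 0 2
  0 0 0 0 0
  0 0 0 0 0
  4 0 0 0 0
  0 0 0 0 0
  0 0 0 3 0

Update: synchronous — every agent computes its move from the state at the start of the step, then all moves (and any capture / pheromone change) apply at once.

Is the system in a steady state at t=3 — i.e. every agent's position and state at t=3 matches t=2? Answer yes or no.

yes

t=1: a0@(0,4) a1@(3,0) a2@(3,0) a3@(3,0) a4@(0,4) a5@(5,3) a6@(5,3) a7@(1,2) a8@(3,0) | pheromone: 0 0 0 0 3 / 0 0 1 0 0 / 0 0 0 0 0 / 7 0 0 0 0 / 0 0 0 0 0 / 0 0 0 4 0
t=2: a0@(5,3) a1@(3,0) a2@(3,0) a3@(3,0) a4@(5,3) a5@(5,3) a6@(5,3) a7@(1,2) a8@(3,0) | pheromone: 0 0 0 0 2 / 0 0 1 0 0 / 0 0 0 0 0 / 10 0 0 0 0 / 0 0 0 0 0 / 0 0 0 7 0
t=3: a0@(5,3) a1@(3,0) a2@(3,0) a3@(3,0) a4@(5,3) a5@(5,3) a6@(5,3) a7@(1,2) a8@(3,0) | pheromone: 0 0 0 0 1 / 0 0 1 0 0 / 0 0 0 0 0 / 13 0 0 0 0 / 0 0 0 0 0 / 0 0 0 10 0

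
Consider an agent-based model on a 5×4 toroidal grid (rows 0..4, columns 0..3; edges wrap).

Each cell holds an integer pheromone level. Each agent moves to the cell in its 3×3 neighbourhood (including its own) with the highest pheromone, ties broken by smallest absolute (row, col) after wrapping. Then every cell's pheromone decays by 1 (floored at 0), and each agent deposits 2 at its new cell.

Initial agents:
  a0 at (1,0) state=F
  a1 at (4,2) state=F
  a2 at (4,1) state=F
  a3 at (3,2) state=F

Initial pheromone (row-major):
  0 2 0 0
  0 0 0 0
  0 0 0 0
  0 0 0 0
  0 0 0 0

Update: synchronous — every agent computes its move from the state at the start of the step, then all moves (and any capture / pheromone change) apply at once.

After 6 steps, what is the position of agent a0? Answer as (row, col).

t=1: a0@(0,1) a1@(0,1) a2@(0,1) a3@(2,1) | pheromone: 0 7 0 0 / 0 0 0 0 / 0 2 0 0 / 0 0 0 0 / 0 0 0 0
t=2: a0@(0,1) a1@(0,1) a2@(0,1) a3@(2,1) | pheromone: 0 12 0 0 / 0 0 0 0 / 0 3 0 0 / 0 0 0 0 / 0 0 0 0
t=3: a0@(0,1) a1@(0,1) a2@(0,1) a3@(2,1) | pheromone: 0 17 0 0 / 0 0 0 0 / 0 4 0 0 / 0 0 0 0 / 0 0 0 0
t=4: a0@(0,1) a1@(0,1) a2@(0,1) a3@(2,1) | pheromone: 0 22 0 0 / 0 0 0 0 / 0 5 0 0 / 0 0 0 0 / 0 0 0 0
t=5: a0@(0,1) a1@(0,1) a2@(0,1) a3@(2,1) | pheromone: 0 27 0 0 / 0 0 0 0 / 0 6 0 0 / 0 0 0 0 / 0 0 0 0
t=6: a0@(0,1) a1@(0,1) a2@(0,1) a3@(2,1) | pheromone: 0 32 0 0 / 0 0 0 0 / 0 7 0 0 / 0 0 0 0 / 0 0 0 0

(0, 1)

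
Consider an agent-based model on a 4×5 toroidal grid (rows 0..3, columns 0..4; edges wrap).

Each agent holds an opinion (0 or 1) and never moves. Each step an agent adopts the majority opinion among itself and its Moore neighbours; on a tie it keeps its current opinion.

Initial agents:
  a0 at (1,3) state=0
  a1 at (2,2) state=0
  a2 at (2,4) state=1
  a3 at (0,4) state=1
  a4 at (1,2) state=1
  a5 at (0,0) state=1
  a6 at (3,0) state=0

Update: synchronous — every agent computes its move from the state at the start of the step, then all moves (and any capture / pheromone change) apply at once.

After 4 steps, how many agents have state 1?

4

t=1: a0@(1,3):1 a1@(2,2):0 a2@(2,4):0 a3@(0,4):1 a4@(1,2):0 a5@(0,0):1 a6@(3,0):1
t=2: a0@(1,3):0 a1@(2,2):0 a2@(2,4):1 a3@(0,4):1 a4@(1,2):0 a5@(0,0):1 a6@(3,0):1
t=3: (unchanged — steady state)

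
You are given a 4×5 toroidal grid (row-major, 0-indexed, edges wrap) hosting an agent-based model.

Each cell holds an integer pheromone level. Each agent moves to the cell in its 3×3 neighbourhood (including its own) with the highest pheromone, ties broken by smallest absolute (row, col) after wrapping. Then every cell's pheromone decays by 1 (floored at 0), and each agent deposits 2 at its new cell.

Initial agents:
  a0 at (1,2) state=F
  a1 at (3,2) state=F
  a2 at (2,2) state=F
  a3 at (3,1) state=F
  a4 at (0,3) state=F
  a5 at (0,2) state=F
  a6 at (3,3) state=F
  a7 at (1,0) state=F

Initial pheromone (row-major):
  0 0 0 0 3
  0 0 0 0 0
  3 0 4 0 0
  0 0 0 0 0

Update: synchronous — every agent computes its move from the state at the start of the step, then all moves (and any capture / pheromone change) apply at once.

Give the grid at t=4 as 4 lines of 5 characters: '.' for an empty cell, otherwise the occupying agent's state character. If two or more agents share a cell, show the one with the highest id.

.F..F
.....
..F..
.....

t=1: a0@(2,2) a1@(2,2) a2@(2,2) a3@(2,2) a4@(0,4) a5@(0,1) a6@(2,2) a7@(0,4) | pheromone: 0 2 0 0 6 / 0 0 0 0 0 / 2 0 13 0 0 / 0 0 0 0 0
t=2: a0@(2,2) a1@(2,2) a2@(2,2) a3@(2,2) a4@(0,4) a5@(0,1) a6@(2,2) a7@(0,4) | pheromone: 0 3 0 0 9 / 0 0 0 0 0 / 1 0 22 0 0 / 0 0 0 0 0
t=3: a0@(2,2) a1@(2,2) a2@(2,2) a3@(2,2) a4@(0,4) a5@(0,1) a6@(2,2) a7@(0,4) | pheromone: 0 4 0 0 12 / 0 0 0 0 0 / 0 0 31 0 0 / 0 0 0 0 0
t=4: a0@(2,2) a1@(2,2) a2@(2,2) a3@(2,2) a4@(0,4) a5@(0,1) a6@(2,2) a7@(0,4) | pheromone: 0 5 0 0 15 / 0 0 0 0 0 / 0 0 40 0 0 / 0 0 0 0 0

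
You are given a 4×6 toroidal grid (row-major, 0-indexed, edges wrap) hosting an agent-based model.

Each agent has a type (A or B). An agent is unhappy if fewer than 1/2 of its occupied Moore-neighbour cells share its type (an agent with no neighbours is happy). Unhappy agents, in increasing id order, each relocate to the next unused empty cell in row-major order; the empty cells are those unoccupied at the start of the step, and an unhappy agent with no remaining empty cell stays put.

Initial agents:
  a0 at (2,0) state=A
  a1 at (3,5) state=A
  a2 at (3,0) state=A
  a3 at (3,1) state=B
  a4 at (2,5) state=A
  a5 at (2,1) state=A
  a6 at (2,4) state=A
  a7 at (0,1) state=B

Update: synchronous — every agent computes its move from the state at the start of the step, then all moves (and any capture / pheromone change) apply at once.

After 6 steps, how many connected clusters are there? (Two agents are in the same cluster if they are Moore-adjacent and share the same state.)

t=1: a0@(2,0):A a1@(3,5):A a2@(3,0):A a3@(0,0):B a4@(2,5):A a5@(2,1):A a6@(2,4):A a7@(0,1):B
t=2: a0@(2,0):A a1@(3,5):A a2@(3,0):A a3@(0,2):B a4@(2,5):A a5@(2,1):A a6@(2,4):A a7@(0,1):B
t=3: (unchanged — steady state)

2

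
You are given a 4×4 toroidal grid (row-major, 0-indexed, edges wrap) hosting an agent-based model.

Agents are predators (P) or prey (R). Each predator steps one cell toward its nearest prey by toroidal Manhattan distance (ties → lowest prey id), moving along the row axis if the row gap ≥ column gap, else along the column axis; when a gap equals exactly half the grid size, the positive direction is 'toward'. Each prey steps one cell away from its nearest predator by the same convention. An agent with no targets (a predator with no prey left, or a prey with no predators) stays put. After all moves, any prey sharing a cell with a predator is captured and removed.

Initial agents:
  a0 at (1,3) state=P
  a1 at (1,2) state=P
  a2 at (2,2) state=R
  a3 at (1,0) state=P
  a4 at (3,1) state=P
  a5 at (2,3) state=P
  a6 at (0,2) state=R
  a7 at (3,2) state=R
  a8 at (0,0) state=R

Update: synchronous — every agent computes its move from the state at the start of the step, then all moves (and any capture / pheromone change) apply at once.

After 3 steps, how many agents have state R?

t=1: a0@(2,3):P a1@(2,2):P a3@(0,0):P a4@(3,2):P a5@(2,2):P a7@(3,3):R a8@(3,0):R
t=2: a0@(3,3):P a1@(3,2):P a3@(3,0):P a4@(3,3):P a5@(3,2):P a7@(0,3):R a8@(2,0):R
t=3: a0@(0,3):P a1@(0,2):P a3@(2,0):P a4@(0,3):P a5@(0,2):P a7@(1,3):R a8@(1,0):R

2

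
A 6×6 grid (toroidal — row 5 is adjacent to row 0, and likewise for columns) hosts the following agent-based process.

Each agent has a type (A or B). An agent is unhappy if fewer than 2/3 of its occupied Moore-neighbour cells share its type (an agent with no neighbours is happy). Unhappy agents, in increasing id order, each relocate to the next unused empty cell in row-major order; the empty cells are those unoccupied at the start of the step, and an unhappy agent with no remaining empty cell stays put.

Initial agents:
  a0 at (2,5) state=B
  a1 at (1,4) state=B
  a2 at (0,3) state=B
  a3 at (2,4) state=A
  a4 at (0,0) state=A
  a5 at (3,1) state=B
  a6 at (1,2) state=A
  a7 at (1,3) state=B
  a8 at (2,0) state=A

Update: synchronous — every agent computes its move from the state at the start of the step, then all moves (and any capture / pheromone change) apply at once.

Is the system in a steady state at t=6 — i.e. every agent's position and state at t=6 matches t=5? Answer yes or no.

t=1: a0@(0,1):B a1@(1,4):B a2@(0,3):B a3@(0,2):A a4@(0,0):A a5@(0,4):B a6@(0,5):A a7@(1,0):B a8@(1,1):A
t=2: a0@(1,2):B a1@(1,4):B a2@(0,3):B a3@(1,3):A a4@(1,5):A a5@(0,4):B a6@(2,0):A a7@(2,1):B a8@(2,2):A
t=3: a0@(0,0):B a1@(0,1):B a2@(0,3):B a3@(0,2):A a4@(0,5):A a5@(1,0):B a6@(1,1):A a7@(2,3):B a8@(2,4):A
t=4: a0@(0,4):B a1@(1,2):B a2@(1,3):B a3@(1,4):A a4@(1,5):A a5@(2,0):B a6@(2,1):A a7@(2,2):B a8@(2,5):A
t=5: a0@(0,0):B a1@(1,2):B a2@(1,3):B a3@(0,1):A a4@(0,2):A a5@(0,3):B a6@(0,5):A a7@(2,2):B a8@(2,5):A
t=6: a0@(0,4):B a1@(1,0):B a2@(1,3):B a3@(1,1):A a4@(1,4):A a5@(0,3):B a6@(1,5):A a7@(2,2):B a8@(2,5):A

no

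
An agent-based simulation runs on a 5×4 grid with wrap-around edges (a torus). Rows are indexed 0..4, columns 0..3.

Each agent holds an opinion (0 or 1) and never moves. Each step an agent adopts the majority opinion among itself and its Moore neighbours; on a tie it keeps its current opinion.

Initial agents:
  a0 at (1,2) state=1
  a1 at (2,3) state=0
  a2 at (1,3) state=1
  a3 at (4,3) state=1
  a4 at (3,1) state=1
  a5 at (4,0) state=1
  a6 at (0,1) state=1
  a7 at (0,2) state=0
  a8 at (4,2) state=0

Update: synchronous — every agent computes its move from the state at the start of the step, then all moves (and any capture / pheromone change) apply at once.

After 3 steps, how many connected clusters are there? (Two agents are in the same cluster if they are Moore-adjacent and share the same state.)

t=1: a0@(1,2):1 a1@(2,3):1 a2@(1,3):1 a3@(4,3):1 a4@(3,1):1 a5@(4,0):1 a6@(0,1):1 a7@(0,2):1 a8@(4,2):1
t=2: (unchanged — steady state)

1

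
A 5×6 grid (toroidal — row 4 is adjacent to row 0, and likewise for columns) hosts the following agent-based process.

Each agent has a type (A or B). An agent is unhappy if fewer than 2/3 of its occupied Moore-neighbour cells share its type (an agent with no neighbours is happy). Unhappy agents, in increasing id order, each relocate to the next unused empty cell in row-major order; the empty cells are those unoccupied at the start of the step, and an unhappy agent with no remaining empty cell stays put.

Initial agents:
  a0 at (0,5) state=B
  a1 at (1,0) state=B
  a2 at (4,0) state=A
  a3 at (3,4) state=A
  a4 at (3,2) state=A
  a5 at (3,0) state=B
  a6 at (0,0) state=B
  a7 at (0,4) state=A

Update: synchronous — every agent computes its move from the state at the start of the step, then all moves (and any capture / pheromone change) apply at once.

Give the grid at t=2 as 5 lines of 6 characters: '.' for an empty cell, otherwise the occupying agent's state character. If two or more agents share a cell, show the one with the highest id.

t=1: a0@(0,1):B a1@(1,0):B a2@(0,2):A a3@(3,4):A a4@(3,2):A a5@(0,3):B a6@(0,0):B a7@(1,1):A
t=2: a0@(0,4):B a1@(1,0):B a2@(0,5):A a3@(3,4):A a4@(3,2):A a5@(1,2):B a6@(0,0):B a7@(1,3):A

B...BA
B.BA..
......
..A.A.
......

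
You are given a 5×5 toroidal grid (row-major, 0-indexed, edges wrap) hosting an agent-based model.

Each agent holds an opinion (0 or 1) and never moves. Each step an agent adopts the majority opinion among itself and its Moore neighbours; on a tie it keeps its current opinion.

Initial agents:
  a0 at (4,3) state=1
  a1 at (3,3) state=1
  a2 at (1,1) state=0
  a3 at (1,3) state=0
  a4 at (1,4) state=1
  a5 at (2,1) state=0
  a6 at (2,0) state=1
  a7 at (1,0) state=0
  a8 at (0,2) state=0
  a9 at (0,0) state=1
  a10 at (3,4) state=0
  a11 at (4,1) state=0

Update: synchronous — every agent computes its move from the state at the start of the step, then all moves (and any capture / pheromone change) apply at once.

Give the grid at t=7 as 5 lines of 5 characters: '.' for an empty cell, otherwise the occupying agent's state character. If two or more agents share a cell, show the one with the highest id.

t=1: a0@(4,3):1 a1@(3,3):1 a2@(1,1):0 a3@(1,3):0 a4@(1,4):1 a5@(2,1):0 a6@(2,0):0 a7@(1,0):0 a8@(0,2):0 a9@(0,0):0 a10@(3,4):1 a11@(4,1):0
t=2: a0@(4,3):1 a1@(3,3):1 a2@(1,1):0 a3@(1,3):0 a4@(1,4):0 a5@(2,1):0 a6@(2,0):0 a7@(1,0):0 a8@(0,2):0 a9@(0,0):0 a10@(3,4):1 a11@(4,1):0
t=3: (unchanged — steady state)

0.0..
00.00
00...
...11
.0.1.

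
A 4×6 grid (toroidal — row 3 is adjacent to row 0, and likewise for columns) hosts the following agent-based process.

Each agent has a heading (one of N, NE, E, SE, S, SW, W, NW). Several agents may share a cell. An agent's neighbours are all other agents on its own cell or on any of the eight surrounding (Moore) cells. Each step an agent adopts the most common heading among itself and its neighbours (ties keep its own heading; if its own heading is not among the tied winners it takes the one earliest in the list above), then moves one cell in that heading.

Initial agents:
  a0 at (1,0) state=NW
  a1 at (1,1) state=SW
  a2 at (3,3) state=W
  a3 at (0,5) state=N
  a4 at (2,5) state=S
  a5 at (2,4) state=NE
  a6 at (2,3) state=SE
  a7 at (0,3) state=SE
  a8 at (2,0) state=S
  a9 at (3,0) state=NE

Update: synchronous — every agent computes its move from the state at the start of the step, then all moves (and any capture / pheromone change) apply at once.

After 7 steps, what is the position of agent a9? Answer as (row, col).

(2, 0)

t=1: a0@(2,0):S a1@(2,0):SW a2@(0,4):SE a3@(3,5):N a4@(3,5):S a5@(1,5):NE a6@(3,4):SE a7@(1,4):SE a8@(3,0):S a9@(0,0):S
t=2: a0@(3,0):S a1@(3,0):S a2@(1,5):SE a3@(0,5):S a4@(0,5):S a5@(2,0):SE a6@(0,5):SE a7@(2,5):SE a8@(0,0):S a9@(1,0):S
t=3: a0@(0,0):S a1@(0,0):S a2@(2,0):SE a3@(1,5):S a4@(1,5):S a5@(3,1):SE a6@(1,5):S a7@(3,0):SE a8@(1,0):S a9@(2,0):S
t=4: a0@(1,0):S a1@(1,0):S a2@(3,0):S a3@(2,5):S a4@(2,5):S a5@(0,2):SE a6@(2,5):S a7@(0,1):SE a8@(2,0):S a9@(3,0):S
t=5: a0@(2,0):S a1@(2,0):S a2@(0,0):S a3@(3,5):S a4@(3,5):S a5@(1,3):SE a6@(3,5):S a7@(1,1):S a8@(3,0):S a9@(0,0):S
t=6: a0@(3,0):S a1@(3,0):S a2@(1,0):S a3@(0,5):S a4@(0,5):S a5@(2,4):SE a6@(0,5):S a7@(2,1):S a8@(0,0):S a9@(1,0):S
t=7: a0@(0,0):S a1@(0,0):S a2@(2,0):S a3@(1,5):S a4@(1,5):S a5@(3,5):SE a6@(1,5):S a7@(3,1):S a8@(1,0):S a9@(2,0):S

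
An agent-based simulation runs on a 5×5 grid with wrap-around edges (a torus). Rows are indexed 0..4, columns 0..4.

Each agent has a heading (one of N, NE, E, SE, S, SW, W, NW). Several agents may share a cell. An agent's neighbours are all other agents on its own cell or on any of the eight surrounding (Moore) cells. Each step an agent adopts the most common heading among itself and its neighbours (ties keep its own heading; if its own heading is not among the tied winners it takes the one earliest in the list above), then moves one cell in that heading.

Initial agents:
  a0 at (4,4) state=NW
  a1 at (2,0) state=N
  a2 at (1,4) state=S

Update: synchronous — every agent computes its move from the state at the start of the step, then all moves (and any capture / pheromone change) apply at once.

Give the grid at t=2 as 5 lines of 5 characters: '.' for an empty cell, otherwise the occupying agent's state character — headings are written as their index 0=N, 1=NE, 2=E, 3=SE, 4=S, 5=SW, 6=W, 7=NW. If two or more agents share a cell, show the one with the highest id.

0....
.....
..7..
....4
.....

t=1: a0@(3,3):NW a1@(1,0):N a2@(2,4):S
t=2: a0@(2,2):NW a1@(0,0):N a2@(3,4):S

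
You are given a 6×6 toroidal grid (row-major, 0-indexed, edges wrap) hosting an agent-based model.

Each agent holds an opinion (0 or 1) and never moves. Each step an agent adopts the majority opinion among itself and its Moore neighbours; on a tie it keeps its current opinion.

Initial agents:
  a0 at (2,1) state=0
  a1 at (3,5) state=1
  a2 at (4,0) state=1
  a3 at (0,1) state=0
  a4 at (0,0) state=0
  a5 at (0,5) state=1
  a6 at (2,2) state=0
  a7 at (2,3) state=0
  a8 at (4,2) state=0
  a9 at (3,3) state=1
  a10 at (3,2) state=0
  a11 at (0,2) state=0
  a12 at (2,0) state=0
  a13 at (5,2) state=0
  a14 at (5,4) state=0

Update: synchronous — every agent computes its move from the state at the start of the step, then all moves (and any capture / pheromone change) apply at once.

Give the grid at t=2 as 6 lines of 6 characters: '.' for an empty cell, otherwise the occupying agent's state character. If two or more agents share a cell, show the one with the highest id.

t=1: a0@(2,1):0 a1@(3,5):1 a2@(4,0):1 a3@(0,1):0 a4@(0,0):0 a5@(0,5):0 a6@(2,2):0 a7@(2,3):0 a8@(4,2):0 a9@(3,3):0 a10@(3,2):0 a11@(0,2):0 a12@(2,0):0 a13@(5,2):0 a14@(5,4):0
t=2: (unchanged — steady state)

000..0
......
0000..
..00.1
1.0...
..0.0.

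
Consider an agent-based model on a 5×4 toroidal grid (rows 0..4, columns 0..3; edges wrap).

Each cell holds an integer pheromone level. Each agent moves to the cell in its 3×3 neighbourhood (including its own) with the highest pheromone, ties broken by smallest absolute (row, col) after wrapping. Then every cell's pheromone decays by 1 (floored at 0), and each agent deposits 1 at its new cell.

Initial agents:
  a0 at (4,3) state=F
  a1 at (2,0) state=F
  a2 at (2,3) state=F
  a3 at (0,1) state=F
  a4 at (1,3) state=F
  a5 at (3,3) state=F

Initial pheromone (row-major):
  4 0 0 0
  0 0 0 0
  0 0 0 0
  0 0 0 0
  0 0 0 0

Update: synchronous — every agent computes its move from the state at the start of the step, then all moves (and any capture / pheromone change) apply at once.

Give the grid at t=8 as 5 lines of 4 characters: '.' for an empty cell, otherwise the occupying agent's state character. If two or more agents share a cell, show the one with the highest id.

t=1: a0@(0,0) a1@(1,0) a2@(1,0) a3@(0,0) a4@(0,0) a5@(2,0) | pheromone: 6 0 0 0 / 2 0 0 0 / 1 0 0 0 / 0 0 0 0 / 0 0 0 0
t=2: a0@(0,0) a1@(0,0) a2@(0,0) a3@(0,0) a4@(0,0) a5@(1,0) | pheromone: 10 0 0 0 / 2 0 0 0 / 0 0 0 0 / 0 0 0 0 / 0 0 0 0
t=3: a0@(0,0) a1@(0,0) a2@(0,0) a3@(0,0) a4@(0,0) a5@(0,0) | pheromone: 15 0 0 0 / 1 0 0 0 / 0 0 0 0 / 0 0 0 0 / 0 0 0 0
t=4: a0@(0,0) a1@(0,0) a2@(0,0) a3@(0,0) a4@(0,0) a5@(0,0) | pheromone: 20 0 0 0 / 0 0 0 0 / 0 0 0 0 / 0 0 0 0 / 0 0 0 0
t=5: a0@(0,0) a1@(0,0) a2@(0,0) a3@(0,0) a4@(0,0) a5@(0,0) | pheromone: 25 0 0 0 / 0 0 0 0 / 0 0 0 0 / 0 0 0 0 / 0 0 0 0
t=6: a0@(0,0) a1@(0,0) a2@(0,0) a3@(0,0) a4@(0,0) a5@(0,0) | pheromone: 30 0 0 0 / 0 0 0 0 / 0 0 0 0 / 0 0 0 0 / 0 0 0 0
t=7: a0@(0,0) a1@(0,0) a2@(0,0) a3@(0,0) a4@(0,0) a5@(0,0) | pheromone: 35 0 0 0 / 0 0 0 0 / 0 0 0 0 / 0 0 0 0 / 0 0 0 0
t=8: a0@(0,0) a1@(0,0) a2@(0,0) a3@(0,0) a4@(0,0) a5@(0,0) | pheromone: 40 0 0 0 / 0 0 0 0 / 0 0 0 0 / 0 0 0 0 / 0 0 0 0

F...
....
....
....
....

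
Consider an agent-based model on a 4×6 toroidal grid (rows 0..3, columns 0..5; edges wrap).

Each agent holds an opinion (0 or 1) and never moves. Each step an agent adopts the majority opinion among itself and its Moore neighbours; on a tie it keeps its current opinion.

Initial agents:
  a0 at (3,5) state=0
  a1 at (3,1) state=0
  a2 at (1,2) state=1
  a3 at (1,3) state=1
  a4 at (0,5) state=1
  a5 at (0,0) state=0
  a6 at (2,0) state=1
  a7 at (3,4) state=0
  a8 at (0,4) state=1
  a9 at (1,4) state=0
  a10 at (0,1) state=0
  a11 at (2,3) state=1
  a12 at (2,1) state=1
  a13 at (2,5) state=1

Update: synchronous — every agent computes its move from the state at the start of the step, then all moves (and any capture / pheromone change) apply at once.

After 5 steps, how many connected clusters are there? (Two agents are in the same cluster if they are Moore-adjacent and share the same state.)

2

t=1: a0@(3,5):1 a1@(3,1):0 a2@(1,2):1 a3@(1,3):1 a4@(0,5):0 a5@(0,0):0 a6@(2,0):1 a7@(3,4):1 a8@(0,4):1 a9@(1,4):1 a10@(0,1):0 a11@(2,3):1 a12@(2,1):1 a13@(2,5):0
t=2: a0@(3,5):1 a1@(3,1):0 a2@(1,2):1 a3@(1,3):1 a4@(0,5):1 a5@(0,0):0 a6@(2,0):1 a7@(3,4):1 a8@(0,4):1 a9@(1,4):1 a10@(0,1):0 a11@(2,3):1 a12@(2,1):1 a13@(2,5):1
t=3: (unchanged — steady state)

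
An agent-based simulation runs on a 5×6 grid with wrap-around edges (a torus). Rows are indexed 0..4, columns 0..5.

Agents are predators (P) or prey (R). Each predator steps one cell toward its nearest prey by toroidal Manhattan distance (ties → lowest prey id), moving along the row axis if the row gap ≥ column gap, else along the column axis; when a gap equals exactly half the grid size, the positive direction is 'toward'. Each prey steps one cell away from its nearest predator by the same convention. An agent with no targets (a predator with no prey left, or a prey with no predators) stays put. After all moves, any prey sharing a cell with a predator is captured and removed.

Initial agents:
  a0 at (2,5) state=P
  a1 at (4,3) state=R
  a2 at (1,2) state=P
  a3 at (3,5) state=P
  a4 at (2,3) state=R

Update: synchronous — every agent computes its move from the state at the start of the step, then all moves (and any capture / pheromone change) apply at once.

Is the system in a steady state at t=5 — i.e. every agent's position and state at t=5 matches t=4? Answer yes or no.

yes

t=1: a0@(2,4):P a1@(3,3):R a2@(2,2):P a3@(3,4):P
t=2: a0@(3,4):P a2@(3,2):P a3@(3,3):P
t=3: (unchanged — steady state)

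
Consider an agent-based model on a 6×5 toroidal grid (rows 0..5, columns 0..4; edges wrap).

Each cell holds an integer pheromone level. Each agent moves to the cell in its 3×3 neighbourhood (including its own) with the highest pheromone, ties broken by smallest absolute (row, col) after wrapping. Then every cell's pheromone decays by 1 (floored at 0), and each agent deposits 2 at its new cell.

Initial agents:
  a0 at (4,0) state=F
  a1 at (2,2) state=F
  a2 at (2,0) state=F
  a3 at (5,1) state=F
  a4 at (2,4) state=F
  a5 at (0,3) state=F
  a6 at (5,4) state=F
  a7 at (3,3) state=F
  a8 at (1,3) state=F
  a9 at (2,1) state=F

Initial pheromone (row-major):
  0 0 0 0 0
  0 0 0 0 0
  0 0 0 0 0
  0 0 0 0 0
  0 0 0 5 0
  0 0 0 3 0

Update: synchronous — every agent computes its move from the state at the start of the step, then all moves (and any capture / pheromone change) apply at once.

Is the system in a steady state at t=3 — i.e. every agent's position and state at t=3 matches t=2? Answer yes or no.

no

t=1: a0@(3,0) a1@(1,1) a2@(1,0) a3@(0,0) a4@(1,0) a5@(5,3) a6@(4,3) a7@(4,3) a8@(0,2) a9@(1,0) | pheromone: 2 0 2 0 0 / 6 2 0 0 0 / 0 0 0 0 0 / 2 0 0 0 0 / 0 0 0 8 0 / 0 0 0 4 0
t=2: a0@(3,0) a1@(1,0) a2@(1,0) a3@(1,0) a4@(1,0) a5@(4,3) a6@(4,3) a7@(4,3) a8@(5,3) a9@(1,0) | pheromone: 1 0 1 0 0 / 15 1 0 0 0 / 0 0 0 0 0 / 3 0 0 0 0 / 0 0 0 13 0 / 0 0 0 5 0
t=3: a0@(3,0) a1@(1,0) a2@(1,0) a3@(1,0) a4@(1,0) a5@(4,3) a6@(4,3) a7@(4,3) a8@(4,3) a9@(1,0) | pheromone: 0 0 0 0 0 / 24 0 0 0 0 / 0 0 0 0 0 / 4 0 0 0 0 / 0 0 0 20 0 / 0 0 0 4 0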